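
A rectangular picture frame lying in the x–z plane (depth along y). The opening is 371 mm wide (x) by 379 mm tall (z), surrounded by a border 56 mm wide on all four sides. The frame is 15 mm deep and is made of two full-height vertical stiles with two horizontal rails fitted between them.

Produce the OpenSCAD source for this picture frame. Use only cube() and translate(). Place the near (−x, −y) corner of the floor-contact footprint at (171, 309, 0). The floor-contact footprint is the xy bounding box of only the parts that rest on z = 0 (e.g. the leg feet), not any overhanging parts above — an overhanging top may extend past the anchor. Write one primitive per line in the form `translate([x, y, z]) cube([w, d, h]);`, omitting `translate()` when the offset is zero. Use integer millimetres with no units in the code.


translate([171, 309, 0]) cube([56, 15, 491]);
translate([598, 309, 0]) cube([56, 15, 491]);
translate([227, 309, 0]) cube([371, 15, 56]);
translate([227, 309, 435]) cube([371, 15, 56]);


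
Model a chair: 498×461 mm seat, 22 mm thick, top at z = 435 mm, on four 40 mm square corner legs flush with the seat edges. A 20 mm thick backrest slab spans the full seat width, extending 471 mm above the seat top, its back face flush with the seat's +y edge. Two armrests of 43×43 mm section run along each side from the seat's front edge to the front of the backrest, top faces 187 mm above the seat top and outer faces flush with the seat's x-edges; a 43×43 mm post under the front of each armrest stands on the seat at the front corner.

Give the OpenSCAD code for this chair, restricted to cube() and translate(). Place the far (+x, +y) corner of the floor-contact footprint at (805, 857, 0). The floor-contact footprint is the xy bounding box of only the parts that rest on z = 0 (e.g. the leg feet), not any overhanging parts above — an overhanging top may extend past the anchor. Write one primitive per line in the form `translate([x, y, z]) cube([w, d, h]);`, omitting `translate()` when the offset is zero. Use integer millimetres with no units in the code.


translate([307, 396, 413]) cube([498, 461, 22]);
translate([307, 396, 0]) cube([40, 40, 413]);
translate([765, 396, 0]) cube([40, 40, 413]);
translate([307, 817, 0]) cube([40, 40, 413]);
translate([765, 817, 0]) cube([40, 40, 413]);
translate([307, 837, 435]) cube([498, 20, 471]);
translate([307, 396, 579]) cube([43, 441, 43]);
translate([762, 396, 579]) cube([43, 441, 43]);
translate([307, 396, 435]) cube([43, 43, 144]);
translate([762, 396, 435]) cube([43, 43, 144]);


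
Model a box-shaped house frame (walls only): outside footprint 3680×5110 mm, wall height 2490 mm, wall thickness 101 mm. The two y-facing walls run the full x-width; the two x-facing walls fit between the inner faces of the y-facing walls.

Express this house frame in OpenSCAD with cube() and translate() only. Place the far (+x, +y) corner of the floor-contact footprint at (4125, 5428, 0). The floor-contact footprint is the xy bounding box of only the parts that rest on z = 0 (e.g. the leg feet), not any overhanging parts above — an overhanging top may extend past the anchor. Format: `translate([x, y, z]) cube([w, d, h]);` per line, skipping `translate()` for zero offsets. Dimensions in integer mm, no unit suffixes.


translate([445, 318, 0]) cube([3680, 101, 2490]);
translate([445, 5327, 0]) cube([3680, 101, 2490]);
translate([445, 419, 0]) cube([101, 4908, 2490]);
translate([4024, 419, 0]) cube([101, 4908, 2490]);


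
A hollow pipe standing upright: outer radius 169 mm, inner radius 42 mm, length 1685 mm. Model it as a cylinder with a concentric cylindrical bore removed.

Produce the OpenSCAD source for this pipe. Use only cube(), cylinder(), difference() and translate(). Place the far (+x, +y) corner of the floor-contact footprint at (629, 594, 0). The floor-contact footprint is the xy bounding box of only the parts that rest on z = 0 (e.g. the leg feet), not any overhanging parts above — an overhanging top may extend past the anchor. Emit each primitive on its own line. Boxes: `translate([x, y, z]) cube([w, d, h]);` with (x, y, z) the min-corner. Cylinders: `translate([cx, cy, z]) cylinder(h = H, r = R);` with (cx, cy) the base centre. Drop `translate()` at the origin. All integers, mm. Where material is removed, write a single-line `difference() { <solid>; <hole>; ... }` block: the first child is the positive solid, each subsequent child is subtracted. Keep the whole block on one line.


difference() { translate([460, 425, 0]) cylinder(h = 1685, r = 169); translate([460, 425, 0]) cylinder(h = 1685, r = 42); }


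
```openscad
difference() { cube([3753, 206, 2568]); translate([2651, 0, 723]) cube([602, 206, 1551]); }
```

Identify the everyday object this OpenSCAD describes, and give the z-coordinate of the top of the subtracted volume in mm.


A wall with a window opening. The window head height is 2274 mm.

A wall with a rectangular opening subtracted — a window. Sill at z = 723, opening 1551 mm tall, so the head is at 723 + 1551 = 2274 mm.


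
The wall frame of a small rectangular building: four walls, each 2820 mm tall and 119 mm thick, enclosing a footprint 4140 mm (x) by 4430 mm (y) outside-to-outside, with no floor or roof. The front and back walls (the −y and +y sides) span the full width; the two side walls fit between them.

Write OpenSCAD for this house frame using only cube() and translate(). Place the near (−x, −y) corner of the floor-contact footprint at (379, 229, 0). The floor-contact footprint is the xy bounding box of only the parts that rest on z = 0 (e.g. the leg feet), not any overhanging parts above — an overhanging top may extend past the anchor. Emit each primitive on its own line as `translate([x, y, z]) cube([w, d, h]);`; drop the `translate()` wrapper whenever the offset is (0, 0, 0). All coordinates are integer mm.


translate([379, 229, 0]) cube([4140, 119, 2820]);
translate([379, 4540, 0]) cube([4140, 119, 2820]);
translate([379, 348, 0]) cube([119, 4192, 2820]);
translate([4400, 348, 0]) cube([119, 4192, 2820]);


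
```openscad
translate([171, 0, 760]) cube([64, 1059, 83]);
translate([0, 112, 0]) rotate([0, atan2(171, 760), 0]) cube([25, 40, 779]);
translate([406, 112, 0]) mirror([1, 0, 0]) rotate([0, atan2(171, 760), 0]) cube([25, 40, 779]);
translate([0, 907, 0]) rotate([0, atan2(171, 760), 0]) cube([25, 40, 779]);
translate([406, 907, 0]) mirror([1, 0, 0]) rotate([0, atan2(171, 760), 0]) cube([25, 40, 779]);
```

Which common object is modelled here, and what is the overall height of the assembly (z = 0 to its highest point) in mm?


A sawhorse. The overall height is 843 mm.

A beam across two mirrored pairs of raked legs — a sawhorse. The beam's underside is at z = 760 (matching the legs' vertical rise in atan2(171, 760)) and the beam is 83 mm tall, so its top is at 760 + 83 = 843 mm. The raked legs top out at the beam's underside, so that is the highest point.


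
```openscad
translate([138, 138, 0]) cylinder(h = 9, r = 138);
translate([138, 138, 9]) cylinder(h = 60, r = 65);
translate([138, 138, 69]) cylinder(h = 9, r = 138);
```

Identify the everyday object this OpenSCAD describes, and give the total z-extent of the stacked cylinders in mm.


A spool. The overall height is 78 mm.

Three coaxial cylinders, large–small–large — a spool. Two 9 mm flanges and a 60 mm core give 9 + 60 + 9 = 78 mm.


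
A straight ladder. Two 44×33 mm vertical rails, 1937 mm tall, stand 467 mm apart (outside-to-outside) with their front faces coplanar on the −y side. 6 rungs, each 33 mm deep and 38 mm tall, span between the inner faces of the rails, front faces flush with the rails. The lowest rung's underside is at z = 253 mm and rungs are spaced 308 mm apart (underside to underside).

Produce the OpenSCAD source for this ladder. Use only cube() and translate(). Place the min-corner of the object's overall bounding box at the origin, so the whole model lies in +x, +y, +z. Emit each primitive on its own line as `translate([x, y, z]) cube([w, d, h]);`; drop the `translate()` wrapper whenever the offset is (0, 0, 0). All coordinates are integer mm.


cube([44, 33, 1937]);
translate([423, 0, 0]) cube([44, 33, 1937]);
translate([44, 0, 253]) cube([379, 33, 38]);
translate([44, 0, 561]) cube([379, 33, 38]);
translate([44, 0, 869]) cube([379, 33, 38]);
translate([44, 0, 1177]) cube([379, 33, 38]);
translate([44, 0, 1485]) cube([379, 33, 38]);
translate([44, 0, 1793]) cube([379, 33, 38]);


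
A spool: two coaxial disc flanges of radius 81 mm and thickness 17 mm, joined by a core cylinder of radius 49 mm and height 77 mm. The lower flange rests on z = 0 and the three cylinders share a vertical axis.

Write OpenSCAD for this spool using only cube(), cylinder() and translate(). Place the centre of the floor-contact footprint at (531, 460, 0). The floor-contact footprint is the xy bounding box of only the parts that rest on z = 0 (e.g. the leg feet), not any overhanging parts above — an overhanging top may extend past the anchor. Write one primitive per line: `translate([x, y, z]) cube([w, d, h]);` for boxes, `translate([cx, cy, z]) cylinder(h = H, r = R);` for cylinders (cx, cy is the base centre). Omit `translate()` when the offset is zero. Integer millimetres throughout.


translate([531, 460, 0]) cylinder(h = 17, r = 81);
translate([531, 460, 17]) cylinder(h = 77, r = 49);
translate([531, 460, 94]) cylinder(h = 17, r = 81);


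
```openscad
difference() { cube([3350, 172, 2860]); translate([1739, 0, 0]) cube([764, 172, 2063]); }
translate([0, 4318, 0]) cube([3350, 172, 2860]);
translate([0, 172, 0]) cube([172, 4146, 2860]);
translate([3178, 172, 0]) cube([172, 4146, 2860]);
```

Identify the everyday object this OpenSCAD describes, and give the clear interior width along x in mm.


A single room. The interior width is 3006 mm.

Four walls enclosing a rectangle with a door in the front wall — a room. Outside width 3350 minus two 172 mm walls gives 3006 mm.


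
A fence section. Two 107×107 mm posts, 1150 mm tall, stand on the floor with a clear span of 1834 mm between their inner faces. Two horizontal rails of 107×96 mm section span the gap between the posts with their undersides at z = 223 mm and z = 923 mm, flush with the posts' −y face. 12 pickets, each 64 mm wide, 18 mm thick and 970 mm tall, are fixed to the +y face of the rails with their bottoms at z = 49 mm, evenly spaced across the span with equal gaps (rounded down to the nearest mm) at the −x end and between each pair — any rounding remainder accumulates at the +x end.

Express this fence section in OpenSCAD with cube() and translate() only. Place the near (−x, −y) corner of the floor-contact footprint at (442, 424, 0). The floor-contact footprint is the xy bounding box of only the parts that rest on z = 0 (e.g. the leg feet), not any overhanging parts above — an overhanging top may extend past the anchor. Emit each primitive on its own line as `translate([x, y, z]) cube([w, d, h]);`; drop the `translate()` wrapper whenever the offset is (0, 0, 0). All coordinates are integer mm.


translate([442, 424, 0]) cube([107, 107, 1150]);
translate([2383, 424, 0]) cube([107, 107, 1150]);
translate([549, 424, 223]) cube([1834, 107, 96]);
translate([549, 424, 923]) cube([1834, 107, 96]);
translate([631, 531, 49]) cube([64, 18, 970]);
translate([777, 531, 49]) cube([64, 18, 970]);
translate([923, 531, 49]) cube([64, 18, 970]);
translate([1069, 531, 49]) cube([64, 18, 970]);
translate([1215, 531, 49]) cube([64, 18, 970]);
translate([1361, 531, 49]) cube([64, 18, 970]);
translate([1507, 531, 49]) cube([64, 18, 970]);
translate([1653, 531, 49]) cube([64, 18, 970]);
translate([1799, 531, 49]) cube([64, 18, 970]);
translate([1945, 531, 49]) cube([64, 18, 970]);
translate([2091, 531, 49]) cube([64, 18, 970]);
translate([2237, 531, 49]) cube([64, 18, 970]);


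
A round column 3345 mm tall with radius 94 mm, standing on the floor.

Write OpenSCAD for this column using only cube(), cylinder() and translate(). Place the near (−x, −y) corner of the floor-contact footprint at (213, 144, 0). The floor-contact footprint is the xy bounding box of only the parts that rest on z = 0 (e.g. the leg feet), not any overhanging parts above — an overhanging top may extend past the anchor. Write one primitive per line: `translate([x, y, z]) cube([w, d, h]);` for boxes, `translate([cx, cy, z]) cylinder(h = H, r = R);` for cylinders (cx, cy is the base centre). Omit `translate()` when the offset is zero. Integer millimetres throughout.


translate([307, 238, 0]) cylinder(h = 3345, r = 94);


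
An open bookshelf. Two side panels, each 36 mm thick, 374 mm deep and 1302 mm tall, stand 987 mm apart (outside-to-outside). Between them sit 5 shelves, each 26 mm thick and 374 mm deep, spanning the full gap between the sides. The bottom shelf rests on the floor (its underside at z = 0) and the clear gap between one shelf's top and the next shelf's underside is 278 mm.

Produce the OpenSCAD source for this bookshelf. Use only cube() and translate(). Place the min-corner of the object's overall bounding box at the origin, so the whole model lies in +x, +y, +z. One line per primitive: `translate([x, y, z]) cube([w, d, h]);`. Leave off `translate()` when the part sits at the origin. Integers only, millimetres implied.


cube([36, 374, 1302]);
translate([951, 0, 0]) cube([36, 374, 1302]);
translate([36, 0, 0]) cube([915, 374, 26]);
translate([36, 0, 304]) cube([915, 374, 26]);
translate([36, 0, 608]) cube([915, 374, 26]);
translate([36, 0, 912]) cube([915, 374, 26]);
translate([36, 0, 1216]) cube([915, 374, 26]);


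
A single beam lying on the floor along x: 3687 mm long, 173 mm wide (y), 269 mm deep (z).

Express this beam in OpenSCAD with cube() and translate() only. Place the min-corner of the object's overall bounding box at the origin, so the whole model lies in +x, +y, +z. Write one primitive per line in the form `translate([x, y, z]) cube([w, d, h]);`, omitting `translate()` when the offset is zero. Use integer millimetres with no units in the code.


cube([3687, 173, 269]);


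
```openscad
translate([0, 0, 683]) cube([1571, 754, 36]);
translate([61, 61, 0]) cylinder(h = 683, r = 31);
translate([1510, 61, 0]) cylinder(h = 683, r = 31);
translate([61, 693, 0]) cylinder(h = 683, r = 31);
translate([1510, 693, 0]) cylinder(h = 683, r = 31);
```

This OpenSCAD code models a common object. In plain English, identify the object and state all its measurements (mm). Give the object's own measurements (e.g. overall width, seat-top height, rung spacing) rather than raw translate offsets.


A table: top 1571 mm (x) × 754 mm (y), 36 mm thick, upper face at z = 719 mm, on four round legs of 62 mm diameter, each leg's bounding box inset 30 mm from the nearest pair of top edges from z = 0 to the bottom of the top.


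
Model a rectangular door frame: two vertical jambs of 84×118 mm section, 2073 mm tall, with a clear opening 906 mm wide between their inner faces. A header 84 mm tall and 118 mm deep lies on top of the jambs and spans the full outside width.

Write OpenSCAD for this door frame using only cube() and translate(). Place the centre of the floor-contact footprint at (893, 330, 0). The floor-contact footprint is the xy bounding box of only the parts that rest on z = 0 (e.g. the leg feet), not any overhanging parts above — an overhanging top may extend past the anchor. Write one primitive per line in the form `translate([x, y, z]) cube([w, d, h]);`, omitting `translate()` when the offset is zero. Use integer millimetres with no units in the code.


translate([356, 271, 0]) cube([84, 118, 2073]);
translate([1346, 271, 0]) cube([84, 118, 2073]);
translate([356, 271, 2073]) cube([1074, 118, 84]);


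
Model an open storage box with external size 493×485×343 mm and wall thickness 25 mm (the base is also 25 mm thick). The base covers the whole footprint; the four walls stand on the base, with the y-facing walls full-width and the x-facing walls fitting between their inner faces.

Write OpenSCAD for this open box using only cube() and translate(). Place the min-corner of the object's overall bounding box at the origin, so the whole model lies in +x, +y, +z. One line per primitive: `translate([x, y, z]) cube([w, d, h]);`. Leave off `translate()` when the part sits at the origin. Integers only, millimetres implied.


cube([493, 485, 25]);
translate([0, 0, 25]) cube([493, 25, 318]);
translate([0, 460, 25]) cube([493, 25, 318]);
translate([0, 25, 25]) cube([25, 435, 318]);
translate([468, 25, 25]) cube([25, 435, 318]);


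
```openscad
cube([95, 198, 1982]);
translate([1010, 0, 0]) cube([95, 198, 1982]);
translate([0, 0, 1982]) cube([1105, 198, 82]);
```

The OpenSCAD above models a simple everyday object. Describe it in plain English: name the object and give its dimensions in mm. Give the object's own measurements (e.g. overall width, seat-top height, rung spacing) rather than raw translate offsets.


A door frame. The clear opening is 915 mm wide and 1982 mm high. Two 95 mm wide jambs, 198 mm deep, stand either side of the opening from the floor to the top of the opening. A 82 mm thick head sits across the top of both jambs, spanning the full outside width of the frame.


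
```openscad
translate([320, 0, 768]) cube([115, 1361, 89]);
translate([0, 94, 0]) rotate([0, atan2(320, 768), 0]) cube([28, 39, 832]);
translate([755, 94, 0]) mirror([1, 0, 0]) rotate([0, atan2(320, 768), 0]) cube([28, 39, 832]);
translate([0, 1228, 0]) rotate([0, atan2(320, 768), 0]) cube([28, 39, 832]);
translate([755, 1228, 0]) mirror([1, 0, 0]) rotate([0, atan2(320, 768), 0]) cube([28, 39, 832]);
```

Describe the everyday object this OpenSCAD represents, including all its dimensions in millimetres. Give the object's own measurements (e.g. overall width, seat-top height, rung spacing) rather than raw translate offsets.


A sawhorse. A 115×1361×89 mm beam (x, y, z) sits on two A-frame leg pairs. Each pair is two raked legs of 28×39 mm section (39 mm along y) splaying symmetrically in x. Each leg rises 768 mm vertically over 320 mm of horizontal reach and is 832 mm long along its own axis. Every leg's outer bottom edge rests on the floor and its outer top edge meets a bottom edge of the beam — the left legs (tilting toward +x) meet the beam's −x bottom edge, the right legs (their mirror images, tilting toward −x) meet its +x bottom edge — so the leg tops tuck under the beam, the beam's underside is 768 mm above the floor, and the feet are 755 mm apart outside-to-outside with the beam centred between them. The two leg pairs are set in 94 mm from either end of the beam.


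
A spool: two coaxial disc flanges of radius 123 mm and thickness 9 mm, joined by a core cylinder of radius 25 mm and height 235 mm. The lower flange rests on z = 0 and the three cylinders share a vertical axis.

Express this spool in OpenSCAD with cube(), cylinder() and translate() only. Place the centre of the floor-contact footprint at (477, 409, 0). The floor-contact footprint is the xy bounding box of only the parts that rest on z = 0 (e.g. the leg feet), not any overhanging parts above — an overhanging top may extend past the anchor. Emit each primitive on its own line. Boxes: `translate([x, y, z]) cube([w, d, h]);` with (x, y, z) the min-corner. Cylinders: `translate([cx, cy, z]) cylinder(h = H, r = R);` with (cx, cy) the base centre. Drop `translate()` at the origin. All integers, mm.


translate([477, 409, 0]) cylinder(h = 9, r = 123);
translate([477, 409, 9]) cylinder(h = 235, r = 25);
translate([477, 409, 244]) cylinder(h = 9, r = 123);


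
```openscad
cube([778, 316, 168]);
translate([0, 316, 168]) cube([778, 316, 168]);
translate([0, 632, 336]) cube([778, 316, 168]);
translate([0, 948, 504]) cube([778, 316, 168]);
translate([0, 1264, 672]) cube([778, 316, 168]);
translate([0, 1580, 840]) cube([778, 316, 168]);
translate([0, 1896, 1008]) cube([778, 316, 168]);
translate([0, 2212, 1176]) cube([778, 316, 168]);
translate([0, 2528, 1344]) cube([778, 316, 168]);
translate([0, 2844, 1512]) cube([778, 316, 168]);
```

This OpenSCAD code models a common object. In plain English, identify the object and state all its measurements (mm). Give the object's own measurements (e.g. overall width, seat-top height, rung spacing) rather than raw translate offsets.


A straight staircase of 10 solid steps. Each step is 778 mm wide (x), 316 mm deep (y, the going) and 168 mm tall (the rise). The first step rests on the floor; each subsequent step sits one going further in +y and one rise higher in +z, directly behind and above the previous step with no overlap.


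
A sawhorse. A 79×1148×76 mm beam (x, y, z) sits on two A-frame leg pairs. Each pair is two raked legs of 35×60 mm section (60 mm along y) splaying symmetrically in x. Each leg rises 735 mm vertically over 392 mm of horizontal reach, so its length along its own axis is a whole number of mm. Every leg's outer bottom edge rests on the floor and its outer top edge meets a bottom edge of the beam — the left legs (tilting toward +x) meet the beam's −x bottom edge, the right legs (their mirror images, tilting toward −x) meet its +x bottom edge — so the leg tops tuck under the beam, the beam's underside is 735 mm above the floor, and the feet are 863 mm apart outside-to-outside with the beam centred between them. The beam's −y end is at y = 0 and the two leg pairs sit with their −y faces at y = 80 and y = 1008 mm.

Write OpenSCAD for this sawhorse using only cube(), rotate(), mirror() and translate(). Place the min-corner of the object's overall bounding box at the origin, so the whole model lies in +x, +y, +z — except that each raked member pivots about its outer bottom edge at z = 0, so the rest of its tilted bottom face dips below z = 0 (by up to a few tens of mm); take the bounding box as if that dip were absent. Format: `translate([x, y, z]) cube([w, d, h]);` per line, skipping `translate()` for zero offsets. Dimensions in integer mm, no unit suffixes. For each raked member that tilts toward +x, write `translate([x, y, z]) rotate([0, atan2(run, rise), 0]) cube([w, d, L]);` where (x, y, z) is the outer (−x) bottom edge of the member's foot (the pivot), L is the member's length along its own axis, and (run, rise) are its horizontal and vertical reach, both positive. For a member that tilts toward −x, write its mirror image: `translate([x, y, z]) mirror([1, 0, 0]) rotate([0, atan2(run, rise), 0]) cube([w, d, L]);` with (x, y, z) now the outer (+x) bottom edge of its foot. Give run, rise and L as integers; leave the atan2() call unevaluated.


translate([392, 0, 735]) cube([79, 1148, 76]);
translate([0, 80, 0]) rotate([0, atan2(392, 735), 0]) cube([35, 60, 833]);
translate([863, 80, 0]) mirror([1, 0, 0]) rotate([0, atan2(392, 735), 0]) cube([35, 60, 833]);
translate([0, 1008, 0]) rotate([0, atan2(392, 735), 0]) cube([35, 60, 833]);
translate([863, 1008, 0]) mirror([1, 0, 0]) rotate([0, atan2(392, 735), 0]) cube([35, 60, 833]);


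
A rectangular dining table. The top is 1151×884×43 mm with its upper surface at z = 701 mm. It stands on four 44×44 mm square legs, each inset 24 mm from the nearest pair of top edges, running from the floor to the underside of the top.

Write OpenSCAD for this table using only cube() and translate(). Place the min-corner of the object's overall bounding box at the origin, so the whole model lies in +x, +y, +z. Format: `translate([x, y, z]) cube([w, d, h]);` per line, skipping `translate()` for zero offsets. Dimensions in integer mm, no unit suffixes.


// leg_h = 701 - 43 = 658
translate([0, 0, 658]) cube([1151, 884, 43]);
translate([24, 24, 0]) cube([44, 44, 658]);
translate([1083, 24, 0]) cube([44, 44, 658]);
translate([24, 816, 0]) cube([44, 44, 658]);
translate([1083, 816, 0]) cube([44, 44, 658]);


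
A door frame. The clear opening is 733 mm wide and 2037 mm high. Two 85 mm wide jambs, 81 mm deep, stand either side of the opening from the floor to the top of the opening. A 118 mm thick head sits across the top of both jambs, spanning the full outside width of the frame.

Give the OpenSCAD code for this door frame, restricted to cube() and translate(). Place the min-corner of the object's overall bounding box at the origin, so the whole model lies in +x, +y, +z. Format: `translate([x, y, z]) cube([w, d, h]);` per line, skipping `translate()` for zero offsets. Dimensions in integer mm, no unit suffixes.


cube([85, 81, 2037]);
translate([818, 0, 0]) cube([85, 81, 2037]);
translate([0, 0, 2037]) cube([903, 81, 118]);


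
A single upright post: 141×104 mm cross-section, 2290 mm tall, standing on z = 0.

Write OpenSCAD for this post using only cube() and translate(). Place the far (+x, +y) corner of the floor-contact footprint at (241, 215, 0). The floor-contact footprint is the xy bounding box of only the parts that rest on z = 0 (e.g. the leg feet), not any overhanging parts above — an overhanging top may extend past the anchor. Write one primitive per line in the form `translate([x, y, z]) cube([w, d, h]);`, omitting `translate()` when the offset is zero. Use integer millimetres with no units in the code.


translate([100, 111, 0]) cube([141, 104, 2290]);


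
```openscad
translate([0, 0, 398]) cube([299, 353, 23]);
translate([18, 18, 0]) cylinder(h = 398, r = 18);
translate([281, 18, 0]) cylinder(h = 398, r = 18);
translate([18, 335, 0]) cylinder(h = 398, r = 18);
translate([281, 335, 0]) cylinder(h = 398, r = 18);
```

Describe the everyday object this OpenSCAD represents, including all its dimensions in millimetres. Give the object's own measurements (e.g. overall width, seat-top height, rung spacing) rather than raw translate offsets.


A four-legged stool. The seat is a 299×353×23 mm slab whose top surface is at z = 421 mm; four round legs, each 36 mm in diameter, run from the floor (z = 0) to the underside of the seat, each leg's axis is inset half a diameter from the nearest pair of seat edges (so the leg's bounding box is flush with the corner).


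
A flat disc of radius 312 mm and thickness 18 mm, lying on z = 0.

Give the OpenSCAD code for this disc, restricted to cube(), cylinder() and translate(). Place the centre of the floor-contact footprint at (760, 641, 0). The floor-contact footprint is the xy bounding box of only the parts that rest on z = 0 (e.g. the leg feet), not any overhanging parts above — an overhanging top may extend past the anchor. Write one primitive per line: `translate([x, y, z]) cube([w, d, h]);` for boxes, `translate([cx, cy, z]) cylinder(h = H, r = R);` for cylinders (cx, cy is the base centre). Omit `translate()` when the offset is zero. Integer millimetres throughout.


translate([760, 641, 0]) cylinder(h = 18, r = 312);


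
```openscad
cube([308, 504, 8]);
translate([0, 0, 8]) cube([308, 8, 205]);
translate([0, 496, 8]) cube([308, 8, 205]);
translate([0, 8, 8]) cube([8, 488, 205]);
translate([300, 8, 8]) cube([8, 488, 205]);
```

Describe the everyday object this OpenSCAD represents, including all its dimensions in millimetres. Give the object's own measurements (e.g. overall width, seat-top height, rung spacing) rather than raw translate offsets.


An open-topped rectangular box: outside dimensions 308×504×213 mm, with a uniform wall and base thickness of 8 mm. The base is a full 308×504 slab on the floor; four walls sit on top of the base. The front and back walls (the −y and +y sides) span the full width; the two side walls fit between them.


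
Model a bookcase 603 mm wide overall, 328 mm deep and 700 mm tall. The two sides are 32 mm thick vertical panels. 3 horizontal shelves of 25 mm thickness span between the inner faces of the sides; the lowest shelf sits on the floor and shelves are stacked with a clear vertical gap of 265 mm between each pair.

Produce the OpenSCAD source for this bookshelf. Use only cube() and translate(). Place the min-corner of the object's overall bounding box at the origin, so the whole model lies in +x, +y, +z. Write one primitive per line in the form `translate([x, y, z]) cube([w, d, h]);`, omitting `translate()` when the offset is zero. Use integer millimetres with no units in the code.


cube([32, 328, 700]);
translate([571, 0, 0]) cube([32, 328, 700]);
translate([32, 0, 0]) cube([539, 328, 25]);
translate([32, 0, 290]) cube([539, 328, 25]);
translate([32, 0, 580]) cube([539, 328, 25]);


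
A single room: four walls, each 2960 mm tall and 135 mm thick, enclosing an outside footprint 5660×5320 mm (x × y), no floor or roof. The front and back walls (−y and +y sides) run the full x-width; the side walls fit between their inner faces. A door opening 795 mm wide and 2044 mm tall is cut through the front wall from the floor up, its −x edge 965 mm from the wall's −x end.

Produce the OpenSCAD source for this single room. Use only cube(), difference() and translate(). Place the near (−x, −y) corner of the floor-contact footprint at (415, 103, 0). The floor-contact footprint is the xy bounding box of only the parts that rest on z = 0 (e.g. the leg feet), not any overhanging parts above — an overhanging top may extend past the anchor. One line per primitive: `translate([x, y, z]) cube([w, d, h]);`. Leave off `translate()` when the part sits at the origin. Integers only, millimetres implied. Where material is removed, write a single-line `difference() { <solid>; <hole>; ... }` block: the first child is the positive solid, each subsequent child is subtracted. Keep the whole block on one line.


difference() { translate([415, 103, 0]) cube([5660, 135, 2960]); translate([1380, 103, 0]) cube([795, 135, 2044]); }
translate([415, 5288, 0]) cube([5660, 135, 2960]);
translate([415, 238, 0]) cube([135, 5050, 2960]);
translate([5940, 238, 0]) cube([135, 5050, 2960]);


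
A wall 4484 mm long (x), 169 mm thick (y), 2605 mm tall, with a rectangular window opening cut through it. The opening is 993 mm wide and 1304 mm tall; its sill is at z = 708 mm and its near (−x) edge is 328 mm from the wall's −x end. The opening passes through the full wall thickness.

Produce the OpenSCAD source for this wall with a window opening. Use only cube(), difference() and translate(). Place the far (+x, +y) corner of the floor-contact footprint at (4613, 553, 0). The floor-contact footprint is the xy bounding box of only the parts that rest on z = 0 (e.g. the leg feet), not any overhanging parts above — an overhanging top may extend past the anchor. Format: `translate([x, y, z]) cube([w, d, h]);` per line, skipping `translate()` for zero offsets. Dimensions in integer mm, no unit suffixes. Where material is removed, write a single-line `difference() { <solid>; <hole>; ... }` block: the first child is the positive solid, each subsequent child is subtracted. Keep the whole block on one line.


difference() { translate([129, 384, 0]) cube([4484, 169, 2605]); translate([457, 384, 708]) cube([993, 169, 1304]); }


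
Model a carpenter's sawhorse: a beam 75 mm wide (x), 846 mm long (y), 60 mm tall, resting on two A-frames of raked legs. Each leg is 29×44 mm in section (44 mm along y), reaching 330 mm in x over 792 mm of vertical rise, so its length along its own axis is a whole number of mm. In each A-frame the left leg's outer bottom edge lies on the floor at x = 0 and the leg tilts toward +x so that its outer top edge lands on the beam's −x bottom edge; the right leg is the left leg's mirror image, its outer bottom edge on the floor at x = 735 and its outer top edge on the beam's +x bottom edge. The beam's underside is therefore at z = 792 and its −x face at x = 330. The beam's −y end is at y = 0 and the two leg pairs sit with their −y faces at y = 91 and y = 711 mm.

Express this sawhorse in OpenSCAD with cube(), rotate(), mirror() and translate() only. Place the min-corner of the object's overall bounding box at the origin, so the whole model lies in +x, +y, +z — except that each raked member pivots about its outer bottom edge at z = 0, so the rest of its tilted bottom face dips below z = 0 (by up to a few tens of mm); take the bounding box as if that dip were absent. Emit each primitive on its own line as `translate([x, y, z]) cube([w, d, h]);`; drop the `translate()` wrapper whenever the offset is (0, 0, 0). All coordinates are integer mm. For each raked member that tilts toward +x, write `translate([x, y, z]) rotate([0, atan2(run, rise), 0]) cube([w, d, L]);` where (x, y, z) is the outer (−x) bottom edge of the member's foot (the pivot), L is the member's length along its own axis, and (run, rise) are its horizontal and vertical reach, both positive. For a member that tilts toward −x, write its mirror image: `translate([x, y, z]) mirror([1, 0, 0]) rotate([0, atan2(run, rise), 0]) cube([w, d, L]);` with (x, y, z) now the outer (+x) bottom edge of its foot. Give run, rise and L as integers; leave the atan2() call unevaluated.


// leg length = √(330² + 792²) = 858
// right-leg outer foot x = 2·330 + 75 = 735
// beam min-corner = (330, 0, 792)
translate([330, 0, 792]) cube([75, 846, 60]);
translate([0, 91, 0]) rotate([0, atan2(330, 792), 0]) cube([29, 44, 858]);
translate([735, 91, 0]) mirror([1, 0, 0]) rotate([0, atan2(330, 792), 0]) cube([29, 44, 858]);
translate([0, 711, 0]) rotate([0, atan2(330, 792), 0]) cube([29, 44, 858]);
translate([735, 711, 0]) mirror([1, 0, 0]) rotate([0, atan2(330, 792), 0]) cube([29, 44, 858]);


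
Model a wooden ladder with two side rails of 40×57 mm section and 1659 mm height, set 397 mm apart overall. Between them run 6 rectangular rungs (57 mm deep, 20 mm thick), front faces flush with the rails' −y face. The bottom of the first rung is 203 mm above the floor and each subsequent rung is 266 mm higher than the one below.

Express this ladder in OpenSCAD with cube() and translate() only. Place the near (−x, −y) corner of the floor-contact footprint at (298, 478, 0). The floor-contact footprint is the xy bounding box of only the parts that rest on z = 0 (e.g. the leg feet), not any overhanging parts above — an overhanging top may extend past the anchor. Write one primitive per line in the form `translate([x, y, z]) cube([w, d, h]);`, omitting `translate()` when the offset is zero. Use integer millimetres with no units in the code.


// rung span = 397 - 2*40 = 317
// rung[k] z = 203 + k*266
translate([298, 478, 0]) cube([40, 57, 1659]);
translate([655, 478, 0]) cube([40, 57, 1659]);
translate([338, 478, 203]) cube([317, 57, 20]);
translate([338, 478, 469]) cube([317, 57, 20]);
translate([338, 478, 735]) cube([317, 57, 20]);
translate([338, 478, 1001]) cube([317, 57, 20]);
translate([338, 478, 1267]) cube([317, 57, 20]);
translate([338, 478, 1533]) cube([317, 57, 20]);


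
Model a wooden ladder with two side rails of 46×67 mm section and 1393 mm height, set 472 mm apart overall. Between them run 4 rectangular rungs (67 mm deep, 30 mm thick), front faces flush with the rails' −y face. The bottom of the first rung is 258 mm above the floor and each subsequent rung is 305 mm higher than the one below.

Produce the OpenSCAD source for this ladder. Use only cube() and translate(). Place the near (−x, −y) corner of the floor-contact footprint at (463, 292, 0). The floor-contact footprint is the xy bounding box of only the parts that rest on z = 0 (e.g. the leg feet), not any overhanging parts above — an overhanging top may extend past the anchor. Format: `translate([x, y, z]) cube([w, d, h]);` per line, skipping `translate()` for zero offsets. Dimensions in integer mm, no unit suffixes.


// rung span = 472 - 2*46 = 380
// rung[k] z = 258 + k*305
translate([463, 292, 0]) cube([46, 67, 1393]);
translate([889, 292, 0]) cube([46, 67, 1393]);
translate([509, 292, 258]) cube([380, 67, 30]);
translate([509, 292, 563]) cube([380, 67, 30]);
translate([509, 292, 868]) cube([380, 67, 30]);
translate([509, 292, 1173]) cube([380, 67, 30]);


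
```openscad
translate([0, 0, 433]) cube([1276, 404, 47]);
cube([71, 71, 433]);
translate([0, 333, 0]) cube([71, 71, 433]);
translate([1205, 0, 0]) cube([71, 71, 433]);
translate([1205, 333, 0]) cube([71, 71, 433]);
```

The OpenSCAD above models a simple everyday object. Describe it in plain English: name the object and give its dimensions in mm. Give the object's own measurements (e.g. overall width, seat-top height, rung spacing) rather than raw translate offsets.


A bench: a 1276×404 mm seat slab, 47 mm thick, top at z = 480 mm, on four 71×71 mm square legs flush with the seat corners and standing on z = 0.


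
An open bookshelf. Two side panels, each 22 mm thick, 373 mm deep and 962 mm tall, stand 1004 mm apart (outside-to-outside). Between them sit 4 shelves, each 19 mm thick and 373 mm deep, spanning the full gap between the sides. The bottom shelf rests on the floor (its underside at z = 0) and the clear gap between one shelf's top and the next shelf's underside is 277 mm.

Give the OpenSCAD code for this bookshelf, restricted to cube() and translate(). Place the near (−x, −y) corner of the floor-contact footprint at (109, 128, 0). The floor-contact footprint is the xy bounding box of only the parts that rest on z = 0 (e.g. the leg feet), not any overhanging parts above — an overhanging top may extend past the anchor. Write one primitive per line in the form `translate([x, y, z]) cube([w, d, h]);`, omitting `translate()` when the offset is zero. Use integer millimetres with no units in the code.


translate([109, 128, 0]) cube([22, 373, 962]);
translate([1091, 128, 0]) cube([22, 373, 962]);
translate([131, 128, 0]) cube([960, 373, 19]);
translate([131, 128, 296]) cube([960, 373, 19]);
translate([131, 128, 592]) cube([960, 373, 19]);
translate([131, 128, 888]) cube([960, 373, 19]);


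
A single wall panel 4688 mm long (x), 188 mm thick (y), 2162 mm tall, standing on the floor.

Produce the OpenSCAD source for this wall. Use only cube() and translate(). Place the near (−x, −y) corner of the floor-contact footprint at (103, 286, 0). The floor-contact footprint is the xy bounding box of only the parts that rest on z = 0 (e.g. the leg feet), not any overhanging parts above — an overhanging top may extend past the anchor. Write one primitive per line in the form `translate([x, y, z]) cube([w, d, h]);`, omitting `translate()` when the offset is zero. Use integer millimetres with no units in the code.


translate([103, 286, 0]) cube([4688, 188, 2162]);


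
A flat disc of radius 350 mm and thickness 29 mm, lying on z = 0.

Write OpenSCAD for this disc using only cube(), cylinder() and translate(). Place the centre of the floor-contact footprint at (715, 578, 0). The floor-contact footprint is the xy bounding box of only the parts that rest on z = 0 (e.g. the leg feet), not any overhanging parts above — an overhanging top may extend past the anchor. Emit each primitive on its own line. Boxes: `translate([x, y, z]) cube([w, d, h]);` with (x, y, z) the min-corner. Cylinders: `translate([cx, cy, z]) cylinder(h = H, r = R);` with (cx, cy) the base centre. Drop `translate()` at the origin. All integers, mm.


translate([715, 578, 0]) cylinder(h = 29, r = 350);


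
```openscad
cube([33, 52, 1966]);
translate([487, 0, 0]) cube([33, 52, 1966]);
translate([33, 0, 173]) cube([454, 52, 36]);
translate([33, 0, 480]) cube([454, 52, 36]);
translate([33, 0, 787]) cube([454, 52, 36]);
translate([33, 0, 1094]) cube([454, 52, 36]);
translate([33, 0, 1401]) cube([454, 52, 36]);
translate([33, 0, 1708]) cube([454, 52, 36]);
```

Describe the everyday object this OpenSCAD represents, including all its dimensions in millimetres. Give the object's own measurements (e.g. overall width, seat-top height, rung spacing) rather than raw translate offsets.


A straight ladder. Two 33×52 mm vertical rails, 1966 mm tall, stand 520 mm apart (outside-to-outside) with their front faces coplanar on the −y side. 6 rungs, each 52 mm deep and 36 mm tall, span between the inner faces of the rails, front faces flush with the rails. The lowest rung's underside is at z = 173 mm and rungs are spaced 307 mm apart (underside to underside).


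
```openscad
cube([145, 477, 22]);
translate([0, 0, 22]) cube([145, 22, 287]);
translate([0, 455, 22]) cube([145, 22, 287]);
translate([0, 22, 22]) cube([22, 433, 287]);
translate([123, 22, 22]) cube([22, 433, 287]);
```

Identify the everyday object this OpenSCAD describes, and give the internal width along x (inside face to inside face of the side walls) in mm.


An open box. The internal width is 101 mm.

A 145×477 base slab with four walls standing on it — an open box. The base is 145 mm wide and the walls are 22 mm thick, so the internal width is 145 − 2 × 22 = 101 mm.
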